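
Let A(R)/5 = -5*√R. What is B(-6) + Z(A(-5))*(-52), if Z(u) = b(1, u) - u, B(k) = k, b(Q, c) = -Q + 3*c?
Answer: 46 + 2600*I*√5 ≈ 46.0 + 5813.8*I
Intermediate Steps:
A(R) = -25*√R (A(R) = 5*(-5*√R) = -25*√R)
Z(u) = -1 + 2*u (Z(u) = (-1*1 + 3*u) - u = (-1 + 3*u) - u = -1 + 2*u)
B(-6) + Z(A(-5))*(-52) = -6 + (-1 + 2*(-25*I*√5))*(-52) = -6 + (-1 - 50*I*√5)*(-52) = -6 + (52 + 2600*I*√5) = 46 + 2600*I*√5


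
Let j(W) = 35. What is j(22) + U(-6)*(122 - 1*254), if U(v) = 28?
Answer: -3661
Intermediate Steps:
j(22) + U(-6)*(122 - 1*254) = 35 + 28*(122 - 1*254) = 35 + 28*(122 - 254) = 35 + 28*(-132) = 35 - 3696 = -3661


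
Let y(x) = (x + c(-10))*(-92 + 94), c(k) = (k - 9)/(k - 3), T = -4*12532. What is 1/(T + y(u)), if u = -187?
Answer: -13/656488 ≈ -1.9802e-5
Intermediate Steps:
T = -50128
c(k) = (-9 + k)/(-3 + k)
y(x) = 38/13 + 2*x (y(x) = (x + (-9 - 10)/(-3 - 10))*(-92 + 94) = (x - 19/(-13))*2 = (x - 1/13*(-19))*2 = (x + 19/13)*2 = (19/13 + x)*2 = 38/13 + 2*x)
1/(T + y(u)) = 1/(-50128 + (38/13 + 2*(-187))) = 1/(-50128 + (38/13 - 374)) = 1/(-50128 - 4824/13) = 1/(-656488/13) = -13/656488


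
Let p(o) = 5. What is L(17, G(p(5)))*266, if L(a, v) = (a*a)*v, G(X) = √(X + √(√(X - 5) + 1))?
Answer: 76874*√6 ≈ 1.8830e+5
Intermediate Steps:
G(X) = √(X + √(1 + √(-5 + X))) (G(X) = √(X + √(√(-5 + X) + 1)) = √(X + √(1 + √(-5 + X))))
L(a, v) = v*a² (L(a, v) = a²*v = v*a²)
L(17, G(p(5)))*266 = (√(5 + √(1 + √(-5 + 5)))*17²)*266 = (√(5 + √(1 + √0))*289)*266 = (√(5 + √(1 + 0))*289)*266 = (√(5 + √1)*289)*266 = (√(5 + 1)*289)*266 = (√6*289)*266 = (289*√6)*266 = 76874*√6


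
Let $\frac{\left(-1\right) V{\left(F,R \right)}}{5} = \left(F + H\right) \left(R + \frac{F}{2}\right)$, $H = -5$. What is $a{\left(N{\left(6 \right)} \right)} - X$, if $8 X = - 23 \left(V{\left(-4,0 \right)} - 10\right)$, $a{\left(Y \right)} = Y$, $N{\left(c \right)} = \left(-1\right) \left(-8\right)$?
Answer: $- \frac{559}{2} \approx -279.5$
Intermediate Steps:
$N{\left(c \right)} = 8$
$V{\left(F,R \right)} = - 5 \left(-5 + F\right) \left(R + \frac{F}{2}\right)$ ($V{\left(F,R \right)} = - 5 \left(F - 5\right) \left(R + \frac{F}{2}\right) = - 5 \left(-5 + F\right) \left(R + F \frac{1}{2}\right) = - 5 \left(-5 + F\right) \left(R + \frac{F}{2}\right)$)
$X = \frac{575}{2}$ ($X = \frac{\left(-23\right) \left(\left(25 \cdot 0 - \frac{5 \left(-4\right)^{2}}{2} + \frac{25}{2} \left(-4\right) - \left(-20\right) 0\right) - 10\right)}{8} = \frac{\left(-23\right) \left(\left(0 - 40 - 50 + 0\right) - 10\right)}{8} = \frac{\left(-23\right) \left(-90 - 10\right)}{8} = \frac{\left(-23\right) \left(-100\right)}{8} = \frac{1}{8} \cdot 2300 = \frac{575}{2} \approx 287.5$)
$a{\left(N{\left(6 \right)} \right)} - X = 8 - \frac{575}{2} = - \frac{559}{2}$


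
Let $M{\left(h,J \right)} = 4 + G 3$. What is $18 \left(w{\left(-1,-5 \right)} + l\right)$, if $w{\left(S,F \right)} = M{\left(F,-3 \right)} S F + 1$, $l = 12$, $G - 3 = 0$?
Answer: $1404$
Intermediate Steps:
$G = 3$ ($G = 3 + 0 = 3$)
$M{\left(h,J \right)} = 13$ ($M{\left(h,J \right)} = 4 + 3 \cdot 3 = 4 + 9 = 13$)
$w{\left(S,F \right)} = 1 + 13 F S$ ($w{\left(S,F \right)} = 13 S F + 1 = 13 F S + 1 = 1 + 13 F S$)
$18 \left(w{\left(-1,-5 \right)} + l\right) = 18 \left(\left(1 + 13 \left(-5\right) \left(-1\right)\right) + 12\right) = 18 \left(\left(1 + 65\right) + 12\right) = 18 \left(66 + 12\right) = 18 \cdot 78 = 1404$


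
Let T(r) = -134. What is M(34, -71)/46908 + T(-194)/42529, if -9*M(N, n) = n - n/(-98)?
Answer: -582780707/195505132536 ≈ -0.0029809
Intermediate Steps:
M(N, n) = -11*n/98 (M(N, n) = -(n - n/(-98))/9 = -(n - n*(-1)/98)/9 = -(n - (-1)*n/98)/9 = -(n + n/98)/9 = -11*n/98)
M(34, -71)/46908 + T(-194)/42529 = -11/98*(-71)/46908 - 134/42529 = (781/98)*(1/46908) - 134*1/42529 = 781/4596984 - 134/42529 = -582780707/195505132536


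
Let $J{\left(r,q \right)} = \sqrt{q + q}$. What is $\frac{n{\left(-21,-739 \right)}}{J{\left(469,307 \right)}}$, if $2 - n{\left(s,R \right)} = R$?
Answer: $\frac{741 \sqrt{614}}{614} \approx 29.904$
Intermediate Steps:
$J{\left(r,q \right)} = \sqrt{2} \sqrt{q}$ ($J{\left(r,q \right)} = \sqrt{2 q} = \sqrt{2} \sqrt{q}$)
$n{\left(s,R \right)} = 2 - R$
$\frac{n{\left(-21,-739 \right)}}{J{\left(469,307 \right)}} = \frac{2 - -739}{\sqrt{2} \sqrt{307}} = \frac{2 + 739}{\sqrt{614}} = 741 \frac{\sqrt{614}}{614} = \frac{741 \sqrt{614}}{614}$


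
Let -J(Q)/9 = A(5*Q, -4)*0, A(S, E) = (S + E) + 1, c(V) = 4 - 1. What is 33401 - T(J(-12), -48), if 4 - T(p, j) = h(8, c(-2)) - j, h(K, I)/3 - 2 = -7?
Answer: 33430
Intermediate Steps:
c(V) = 3
h(K, I) = -15 (h(K, I) = 6 + 3*(-7) = 6 - 21 = -15)
A(S, E) = 1 + E + S (A(S, E) = (E + S) + 1 = 1 + E + S)
J(Q) = 0 (J(Q) = -9*(1 - 4 + 5*Q)*0 = -9*(-3 + 5*Q)*0 = -9*0 = 0)
T(p, j) = 19 + j (T(p, j) = 4 - (-15 - j) = 4 + (15 + j) = 19 + j)
33401 - T(J(-12), -48) = 33401 - (19 - 48) = 33401 - 1*(-29) = 33401 + 29 = 33430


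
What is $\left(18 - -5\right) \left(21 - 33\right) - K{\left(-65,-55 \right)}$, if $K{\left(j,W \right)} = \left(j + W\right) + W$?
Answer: $-101$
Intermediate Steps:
$K{\left(j,W \right)} = j + 2 W$ ($K{\left(j,W \right)} = \left(W + j\right) + W = j + 2 W$)
$\left(18 - -5\right) \left(21 - 33\right) - K{\left(-65,-55 \right)} = \left(18 - -5\right) \left(21 - 33\right) - \left(-65 + 2 \left(-55\right)\right) = \left(18 + 5\right) \left(-12\right) - \left(-65 - 110\right) = 23 \left(-12\right) - -175 = -276 + 175 = -101$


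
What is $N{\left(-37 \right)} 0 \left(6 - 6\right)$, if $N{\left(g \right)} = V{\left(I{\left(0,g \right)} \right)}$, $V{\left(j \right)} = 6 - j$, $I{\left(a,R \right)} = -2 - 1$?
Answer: $0$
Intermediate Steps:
$I{\left(a,R \right)} = -3$ ($I{\left(a,R \right)} = -2 - 1 = -3$)
$N{\left(g \right)} = 9$ ($N{\left(g \right)} = 6 - -3 = 6 + 3 = 9$)
$N{\left(-37 \right)} 0 \left(6 - 6\right) = 9 \cdot 0 \left(6 - 6\right) = 9 \cdot 0 \cdot 0 = 9 \cdot 0 = 0$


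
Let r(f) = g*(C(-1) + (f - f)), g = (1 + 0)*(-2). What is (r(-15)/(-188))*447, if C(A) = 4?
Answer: 894/47 ≈ 19.021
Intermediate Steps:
g = -2 (g = 1*(-2) = -2)
r(f) = -8 (r(f) = -2*(4 + (f - f)) = -2*(4 + 0) = -2*4 = -8)
(r(-15)/(-188))*447 = -8/(-188)*447 = -8*(-1/188)*447 = (2/47)*447 = 894/47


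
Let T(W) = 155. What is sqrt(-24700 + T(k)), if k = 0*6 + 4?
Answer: I*sqrt(24545) ≈ 156.67*I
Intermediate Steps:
k = 4 (k = 0 + 4 = 4)
sqrt(-24700 + T(k)) = sqrt(-24700 + 155) = sqrt(-24545) = I*sqrt(24545)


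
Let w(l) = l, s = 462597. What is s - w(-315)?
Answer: 462912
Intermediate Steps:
s - w(-315) = 462597 - 1*(-315) = 462597 + 315 = 462912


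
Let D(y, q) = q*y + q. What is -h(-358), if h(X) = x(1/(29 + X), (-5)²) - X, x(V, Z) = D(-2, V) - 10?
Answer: -114493/329 ≈ -348.00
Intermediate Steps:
D(y, q) = q + q*y
x(V, Z) = -10 - V (x(V, Z) = V*(1 - 2) - 10 = V*(-1) - 10 = -V - 10 = -10 - V)
h(X) = -10 - X - 1/(29 + X) (h(X) = (-10 - 1/(29 + X)) - X = -10 - X - 1/(29 + X))
-h(-358) = -(-1 + (-10 - 1*(-358))*(29 - 358))/(29 - 358) = -(-1 + (-10 + 358)*(-329))/(-329) = -(-1)*(-1 + 348*(-329))/329 = -(-1)*(-1 - 114492)/329 = -(-1)*(-114493)/329 = -1*114493/329 = -114493/329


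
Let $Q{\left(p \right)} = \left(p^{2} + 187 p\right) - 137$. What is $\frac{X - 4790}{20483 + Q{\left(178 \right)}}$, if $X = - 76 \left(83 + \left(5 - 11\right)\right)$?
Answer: $- \frac{5321}{42658} \approx -0.12474$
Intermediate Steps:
$Q{\left(p \right)} = -137 + p^{2} + 187 p$
$X = -5852$ ($X = - 76 \left(83 - 6\right) = \left(-76\right) 77 = -5852$)
$\frac{X - 4790}{20483 + Q{\left(178 \right)}} = \frac{-5852 - 4790}{20483 + \left(-137 + 178^{2} + 187 \cdot 178\right)} = - \frac{10642}{20483 + \left(-137 + 31684 + 33286\right)} = - \frac{10642}{20483 + 64833} = - \frac{10642}{85316} = \left(-10642\right) \frac{1}{85316} = - \frac{5321}{42658}$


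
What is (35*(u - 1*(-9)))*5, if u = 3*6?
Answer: 4725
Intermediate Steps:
u = 18
(35*(u - 1*(-9)))*5 = (35*(18 - 1*(-9)))*5 = (35*(18 + 9))*5 = (35*27)*5 = 945*5 = 4725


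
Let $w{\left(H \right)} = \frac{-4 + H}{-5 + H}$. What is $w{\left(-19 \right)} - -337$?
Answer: $\frac{8111}{24} \approx 337.96$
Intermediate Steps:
$w{\left(H \right)} = \frac{-4 + H}{-5 + H}$
$w{\left(-19 \right)} - -337 = \frac{-4 - 19}{-5 - 19} - -337 = \frac{1}{-24} \left(-23\right) + 337 = \left(- \frac{1}{24}\right) \left(-23\right) + 337 = \frac{23}{24} + 337 = \frac{8111}{24}$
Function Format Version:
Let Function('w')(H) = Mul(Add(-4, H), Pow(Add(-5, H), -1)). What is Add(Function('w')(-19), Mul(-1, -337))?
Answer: Rational(8111, 24) ≈ 337.96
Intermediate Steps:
Function('w')(H) = Mul(Pow(Add(-5, H), -1), Add(-4, H))
Add(Function('w')(-19), Mul(-1, -337)) = Add(Mul(Pow(Add(-5, -19), -1), Add(-4, -19)), Mul(-1, -337)) = Add(Mul(Pow(-24, -1), -23), 337) = Add(Mul(Rational(-1, 24), -23), 337) = Add(Rational(23, 24), 337) = Rational(8111, 24)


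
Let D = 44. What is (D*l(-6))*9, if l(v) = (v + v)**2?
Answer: 57024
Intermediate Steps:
l(v) = 4*v**2 (l(v) = (2*v)**2 = 4*v**2)
(D*l(-6))*9 = (44*(4*(-6)**2))*9 = (44*(4*36))*9 = (44*144)*9 = 6336*9 = 57024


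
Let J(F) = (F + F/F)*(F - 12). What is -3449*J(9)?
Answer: 103470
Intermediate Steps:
J(F) = (1 + F)*(-12 + F) (J(F) = (F + 1)*(-12 + F) = (1 + F)*(-12 + F))
-3449*J(9) = -3449*(-12 + 9² - 11*9) = -3449*(-12 + 81 - 99) = -3449*(-30) = 103470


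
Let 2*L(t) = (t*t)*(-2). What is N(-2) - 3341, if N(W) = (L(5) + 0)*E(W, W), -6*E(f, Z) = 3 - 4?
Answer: -20071/6 ≈ -3345.2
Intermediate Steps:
L(t) = -t² (L(t) = ((t*t)*(-2))/2 = (t²*(-2))/2 = (-2*t²)/2 = -t²)
E(f, Z) = ⅙ (E(f, Z) = -(3 - 4)/6 = -⅙*(-1) = ⅙)
N(W) = -25/6 (N(W) = (-1*5² + 0)*(⅙) = (-1*25 + 0)*(⅙) = (-25 + 0)*(⅙) = -25*⅙ = -25/6)
N(-2) - 3341 = -25/6 - 3341 = -20071/6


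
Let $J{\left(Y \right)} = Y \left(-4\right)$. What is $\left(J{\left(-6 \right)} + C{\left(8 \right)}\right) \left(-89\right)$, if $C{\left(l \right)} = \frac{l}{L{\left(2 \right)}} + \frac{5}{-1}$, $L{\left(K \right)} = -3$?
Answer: $- \frac{4361}{3} \approx -1453.7$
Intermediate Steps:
$J{\left(Y \right)} = - 4 Y$
$C{\left(l \right)} = -5 - \frac{l}{3}$ ($C{\left(l \right)} = \frac{l}{-3} + \frac{5}{-1} = l \left(- \frac{1}{3}\right) + 5 \left(-1\right) = - \frac{l}{3} - 5 = -5 - \frac{l}{3}$)
$\left(J{\left(-6 \right)} + C{\left(8 \right)}\right) \left(-89\right) = \left(\left(-4\right) \left(-6\right) - \frac{23}{3}\right) \left(-89\right) = \left(24 - \frac{23}{3}\right) \left(-89\right) = \frac{49}{3} \left(-89\right) = - \frac{4361}{3}$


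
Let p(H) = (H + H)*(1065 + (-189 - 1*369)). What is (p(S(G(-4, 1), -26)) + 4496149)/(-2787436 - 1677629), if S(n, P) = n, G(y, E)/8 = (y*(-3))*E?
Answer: -4593493/4465065 ≈ -1.0288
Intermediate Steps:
G(y, E) = -24*E*y (G(y, E) = 8*((y*(-3))*E) = 8*((-3*y)*E) = 8*(-3*E*y) = -24*E*y)
p(H) = 1014*H (p(H) = (2*H)*(1065 + (-189 - 369)) = (2*H)*(1065 - 558) = (2*H)*507 = 1014*H)
(p(S(G(-4, 1), -26)) + 4496149)/(-2787436 - 1677629) = (1014*(-24*1*(-4)) + 4496149)/(-2787436 - 1677629) = (1014*96 + 4496149)/(-4465065) = (97344 + 4496149)*(-1/4465065) = 4593493*(-1/4465065) = -4593493/4465065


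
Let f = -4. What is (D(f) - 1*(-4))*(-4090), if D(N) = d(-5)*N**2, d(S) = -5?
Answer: 310840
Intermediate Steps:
D(N) = -5*N**2
(D(f) - 1*(-4))*(-4090) = (-5*(-4)**2 - 1*(-4))*(-4090) = (-5*16 + 4)*(-4090) = (-80 + 4)*(-4090) = -76*(-4090) = 310840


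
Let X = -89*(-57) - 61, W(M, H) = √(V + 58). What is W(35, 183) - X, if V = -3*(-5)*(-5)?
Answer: -5012 + I*√17 ≈ -5012.0 + 4.1231*I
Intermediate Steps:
V = -75 (V = 15*(-5) = -75)
W(M, H) = I*√17 (W(M, H) = √(-75 + 58) = √(-17) = I*√17)
X = 5012 (X = 5073 - 61 = 5012)
W(35, 183) - X = I*√17 - 1*5012 = I*√17 - 5012 = -5012 + I*√17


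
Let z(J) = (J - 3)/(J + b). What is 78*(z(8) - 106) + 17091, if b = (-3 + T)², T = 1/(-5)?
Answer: 672173/76 ≈ 8844.4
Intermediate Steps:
T = -⅕ ≈ -0.20000
b = 256/25 (b = (-3 - ⅕)² = (-16/5)² = 256/25 ≈ 10.240)
z(J) = (-3 + J)/(256/25 + J) (z(J) = (J - 3)/(J + 256/25) = (-3 + J)/(256/25 + J))
78*(z(8) - 106) + 17091 = 78*(25*(-3 + 8)/(256 + 25*8) - 106) + 17091 = 78*(25*5/(256 + 200) - 106) + 17091 = 78*(25*5/456 - 106) + 17091 = 78*(25*(1/456)*5 - 106) + 17091 = 78*(125/456 - 106) + 17091 = 78*(-48211/456) + 17091 = -626743/76 + 17091 = 672173/76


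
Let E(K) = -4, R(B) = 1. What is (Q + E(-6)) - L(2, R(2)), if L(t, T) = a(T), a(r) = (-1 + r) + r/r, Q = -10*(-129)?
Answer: 1285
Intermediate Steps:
Q = 1290
a(r) = r (a(r) = (-1 + r) + 1 = r)
L(t, T) = T
(Q + E(-6)) - L(2, R(2)) = (1290 - 4) - 1*1 = 1286 - 1 = 1285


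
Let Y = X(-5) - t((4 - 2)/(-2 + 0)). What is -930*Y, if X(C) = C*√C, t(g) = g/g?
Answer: 930 + 4650*I*√5 ≈ 930.0 + 10398.0*I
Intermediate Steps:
t(g) = 1
X(C) = C^(3/2)
Y = -1 - 5*I*√5 (Y = (-5)^(3/2) - 1*1 = -5*I*√5 - 1 = -1 - 5*I*√5 ≈ -1.0 - 11.18*I)
-930*Y = -930*(-1 - 5*I*√5) = 930 + 4650*I*√5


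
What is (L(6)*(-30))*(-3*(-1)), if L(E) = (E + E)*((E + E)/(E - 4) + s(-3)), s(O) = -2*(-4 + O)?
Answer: -21600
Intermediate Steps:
s(O) = 8 - 2*O
L(E) = 2*E*(14 + 2*E/(-4 + E)) (L(E) = (E + E)*((E + E)/(E - 4) + (8 - 2*(-3))) = (2*E)*((2*E)/(-4 + E) + (8 + 6)) = (2*E)*(2*E/(-4 + E) + 14) = (2*E)*(14 + 2*E/(-4 + E)) = 2*E*(14 + 2*E/(-4 + E)))
(L(6)*(-30))*(-3*(-1)) = ((16*6*(-7 + 2*6)/(-4 + 6))*(-30))*(-3*(-1)) = ((16*6*(-7 + 12)/2)*(-30))*3 = ((16*6*(½)*5)*(-30))*3 = (240*(-30))*3 = -7200*3 = -21600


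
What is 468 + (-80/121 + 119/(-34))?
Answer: 112249/242 ≈ 463.84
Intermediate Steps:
468 + (-80/121 + 119/(-34)) = 468 + (-80*1/121 + 119*(-1/34)) = 468 + (-80/121 - 7/2) = 468 - 1007/242 = 112249/242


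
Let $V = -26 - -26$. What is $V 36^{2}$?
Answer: $0$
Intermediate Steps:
$V = 0$ ($V = -26 + 26 = 0$)
$V 36^{2} = 0 \cdot 36^{2} = 0 \cdot 1296 = 0$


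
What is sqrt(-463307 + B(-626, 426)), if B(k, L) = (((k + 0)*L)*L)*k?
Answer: sqrt(71115625669) ≈ 2.6668e+5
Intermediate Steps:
B(k, L) = L**2*k**2 (B(k, L) = ((k*L)*L)*k = ((L*k)*L)*k = (k*L**2)*k = L**2*k**2)
sqrt(-463307 + B(-626, 426)) = sqrt(-463307 + 426**2*(-626)**2) = sqrt(-463307 + 181476*391876) = sqrt(-463307 + 71116088976) = sqrt(71115625669)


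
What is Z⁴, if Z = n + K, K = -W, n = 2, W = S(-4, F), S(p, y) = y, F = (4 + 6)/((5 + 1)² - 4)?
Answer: 531441/65536 ≈ 8.1091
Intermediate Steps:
F = 5/16 (F = 10/(6² - 4) = 10/(36 - 4) = 10/32 = 10*(1/32) = 5/16 ≈ 0.31250)
W = 5/16 ≈ 0.31250
K = -5/16 (K = -1*5/16 = -5/16 ≈ -0.31250)
Z = 27/16 (Z = 2 - 5/16 = 27/16 ≈ 1.6875)
Z⁴ = (27/16)⁴ = 531441/65536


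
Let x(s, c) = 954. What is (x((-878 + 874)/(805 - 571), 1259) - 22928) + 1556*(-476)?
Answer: -762630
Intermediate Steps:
(x((-878 + 874)/(805 - 571), 1259) - 22928) + 1556*(-476) = (954 - 22928) + 1556*(-476) = -21974 - 740656 = -762630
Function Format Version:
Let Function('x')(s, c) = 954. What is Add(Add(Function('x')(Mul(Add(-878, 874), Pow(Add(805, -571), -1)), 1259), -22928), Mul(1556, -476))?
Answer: -762630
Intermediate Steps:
Add(Add(Function('x')(Mul(Add(-878, 874), Pow(Add(805, -571), -1)), 1259), -22928), Mul(1556, -476)) = Add(Add(954, -22928), Mul(1556, -476)) = Add(-21974, -740656) = -762630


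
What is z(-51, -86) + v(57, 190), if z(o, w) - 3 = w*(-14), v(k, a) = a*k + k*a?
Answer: 22867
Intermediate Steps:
v(k, a) = 2*a*k (v(k, a) = a*k + a*k = 2*a*k)
z(o, w) = 3 - 14*w (z(o, w) = 3 + w*(-14) = 3 - 14*w)
z(-51, -86) + v(57, 190) = (3 - 14*(-86)) + 2*190*57 = (3 + 1204) + 21660 = 1207 + 21660 = 22867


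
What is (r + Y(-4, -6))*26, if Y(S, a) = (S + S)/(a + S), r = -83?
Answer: -10686/5 ≈ -2137.2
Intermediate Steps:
Y(S, a) = 2*S/(S + a) (Y(S, a) = (2*S)/(S + a) = 2*S/(S + a))
(r + Y(-4, -6))*26 = (-83 + 2*(-4)/(-4 - 6))*26 = (-83 + 2*(-4)/(-10))*26 = (-83 + 2*(-4)*(-⅒))*26 = (-83 + ⅘)*26 = -411/5*26 = -10686/5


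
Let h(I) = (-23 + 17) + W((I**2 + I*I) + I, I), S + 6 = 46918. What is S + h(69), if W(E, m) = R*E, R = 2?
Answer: 66088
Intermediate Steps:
S = 46912 (S = -6 + 46918 = 46912)
W(E, m) = 2*E
h(I) = -6 + 2*I + 4*I**2 (h(I) = (-23 + 17) + 2*((I**2 + I*I) + I) = -6 + 2*((I**2 + I**2) + I) = -6 + 2*(2*I**2 + I) = -6 + 2*(I + 2*I**2) = -6 + (2*I + 4*I**2) = -6 + 2*I + 4*I**2)
S + h(69) = 46912 + (-6 + 2*69*(1 + 2*69)) = 46912 + (-6 + 2*69*(1 + 138)) = 46912 + (-6 + 2*69*139) = 46912 + (-6 + 19182) = 46912 + 19176 = 66088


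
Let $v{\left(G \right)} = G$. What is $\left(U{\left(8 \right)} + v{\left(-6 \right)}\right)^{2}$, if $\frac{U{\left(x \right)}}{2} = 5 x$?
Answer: $5476$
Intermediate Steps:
$U{\left(x \right)} = 10 x$ ($U{\left(x \right)} = 2 \cdot 5 x = 10 x$)
$\left(U{\left(8 \right)} + v{\left(-6 \right)}\right)^{2} = \left(10 \cdot 8 - 6\right)^{2} = \left(80 - 6\right)^{2} = 74^{2} = 5476$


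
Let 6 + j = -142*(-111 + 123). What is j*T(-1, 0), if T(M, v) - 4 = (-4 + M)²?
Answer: -49590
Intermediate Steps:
T(M, v) = 4 + (-4 + M)²
j = -1710 (j = -6 - 142*(-111 + 123) = -6 - 142*12 = -6 - 1704 = -1710)
j*T(-1, 0) = -1710*(4 + (-4 - 1)²) = -1710*(4 + (-5)²) = -1710*(4 + 25) = -1710*29 = -49590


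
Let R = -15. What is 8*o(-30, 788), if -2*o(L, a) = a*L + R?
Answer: 94620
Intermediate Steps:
o(L, a) = 15/2 - L*a/2 (o(L, a) = -(a*L - 15)/2 = -(L*a - 15)/2 = -(-15 + L*a)/2 = 15/2 - L*a/2)
8*o(-30, 788) = 8*(15/2 - 1/2*(-30)*788) = 8*(15/2 + 11820) = 8*(23655/2) = 94620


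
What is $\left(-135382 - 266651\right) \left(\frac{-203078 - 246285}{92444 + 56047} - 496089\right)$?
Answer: $\frac{9871947259519682}{49497} \approx 1.9945 \cdot 10^{11}$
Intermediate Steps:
$\left(-135382 - 266651\right) \left(\frac{-203078 - 246285}{92444 + 56047} - 496089\right) = - 402033 \left(- \frac{449363}{148491} - 496089\right) = \left(-402033\right) \left(- \frac{73665201062}{148491}\right) = \frac{9871947259519682}{49497}$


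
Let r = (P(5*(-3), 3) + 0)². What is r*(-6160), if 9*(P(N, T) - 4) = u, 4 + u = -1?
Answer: -5919760/81 ≈ -73084.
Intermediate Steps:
u = -5 (u = -4 - 1 = -5)
P(N, T) = 31/9 (P(N, T) = 4 + (⅑)*(-5) = 4 - 5/9 = 31/9)
r = 961/81 (r = (31/9 + 0)² = (31/9)² = 961/81 ≈ 11.864)
r*(-6160) = (961/81)*(-6160) = -5919760/81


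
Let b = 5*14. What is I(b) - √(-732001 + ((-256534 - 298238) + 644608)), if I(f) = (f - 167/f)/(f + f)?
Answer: 4733/9800 - I*√642165 ≈ 0.48296 - 801.35*I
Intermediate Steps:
b = 70
I(f) = (f - 167/f)/(2*f) (I(f) = (f - 167/f)/((2*f)) = (f - 167/f)*(1/(2*f)) = (f - 167/f)/(2*f))
I(b) - √(-732001 + ((-256534 - 298238) + 644608)) = (½)*(-167 + 70²)/70² - √(-732001 + ((-256534 - 298238) + 644608)) = (½)*(1/4900)*(-167 + 4900) - √(-732001 + (-554772 + 644608)) = (½)*(1/4900)*4733 - √(-732001 + 89836) = 4733/9800 - √(-642165) = 4733/9800 - I*√642165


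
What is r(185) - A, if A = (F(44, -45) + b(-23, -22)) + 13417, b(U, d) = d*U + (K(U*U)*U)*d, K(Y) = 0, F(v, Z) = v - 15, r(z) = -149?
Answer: -14101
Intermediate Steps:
F(v, Z) = -15 + v
b(U, d) = U*d (b(U, d) = d*U + (0*U)*d = U*d + 0*d = U*d + 0 = U*d)
A = 13952 (A = ((-15 + 44) - 23*(-22)) + 13417 = (29 + 506) + 13417 = 535 + 13417 = 13952)
r(185) - A = -149 - 1*13952 = -149 - 13952 = -14101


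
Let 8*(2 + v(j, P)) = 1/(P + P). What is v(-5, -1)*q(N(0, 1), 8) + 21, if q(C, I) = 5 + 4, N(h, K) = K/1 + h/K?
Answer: 39/16 ≈ 2.4375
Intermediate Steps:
v(j, P) = -2 + 1/(16*P) (v(j, P) = -2 + 1/(8*(P + P)) = -2 + 1/(8*((2*P))) = -2 + (1/(2*P))/8 = -2 + 1/(16*P))
N(h, K) = K + h/K (N(h, K) = K*1 + h/K = K + h/K)
q(C, I) = 9
v(-5, -1)*q(N(0, 1), 8) + 21 = (-2 + (1/16)/(-1))*9 + 21 = (-2 + (1/16)*(-1))*9 + 21 = (-2 - 1/16)*9 + 21 = -33/16*9 + 21 = -297/16 + 21 = 39/16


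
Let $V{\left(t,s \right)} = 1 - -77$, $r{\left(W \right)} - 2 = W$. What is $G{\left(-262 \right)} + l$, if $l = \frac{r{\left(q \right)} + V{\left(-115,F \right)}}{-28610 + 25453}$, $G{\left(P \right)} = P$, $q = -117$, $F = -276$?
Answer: $- \frac{827097}{3157} \approx -261.99$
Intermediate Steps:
$r{\left(W \right)} = 2 + W$
$V{\left(t,s \right)} = 78$ ($V{\left(t,s \right)} = 1 + 77 = 78$)
$l = \frac{37}{3157}$ ($l = \frac{\left(2 - 117\right) + 78}{-28610 + 25453} = \frac{-115 + 78}{-3157} = \left(-37\right) \left(- \frac{1}{3157}\right) = \frac{37}{3157} \approx 0.01172$)
$G{\left(-262 \right)} + l = -262 + \frac{37}{3157} = - \frac{827097}{3157}$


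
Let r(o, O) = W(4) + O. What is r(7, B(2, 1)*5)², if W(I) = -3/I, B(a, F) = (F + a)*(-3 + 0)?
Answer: 33489/16 ≈ 2093.1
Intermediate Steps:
B(a, F) = -3*F - 3*a (B(a, F) = (F + a)*(-3) = -3*F - 3*a)
r(o, O) = -¾ + O (r(o, O) = -3/4 + O = -3*¼ + O = -¾ + O)
r(7, B(2, 1)*5)² = (-¾ + (-3*1 - 3*2)*5)² = (-¾ + (-3 - 6)*5)² = (-¾ - 9*5)² = (-¾ - 45)² = (-183/4)² = 33489/16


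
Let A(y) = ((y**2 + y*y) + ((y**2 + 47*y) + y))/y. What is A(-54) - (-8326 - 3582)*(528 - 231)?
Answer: 3536562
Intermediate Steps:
A(y) = (3*y**2 + 48*y)/y (A(y) = ((y**2 + y**2) + (y**2 + 48*y))/y = (2*y**2 + (y**2 + 48*y))/y = (3*y**2 + 48*y)/y)
A(-54) - (-8326 - 3582)*(528 - 231) = (48 + 3*(-54)) - (-8326 - 3582)*(528 - 231) = (48 - 162) - (-11908)*297 = -114 - 1*(-3536676) = -114 + 3536676 = 3536562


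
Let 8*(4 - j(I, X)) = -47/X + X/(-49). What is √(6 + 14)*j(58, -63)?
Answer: 472*√5/63 ≈ 16.753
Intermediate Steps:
j(I, X) = 4 + X/392 + 47/(8*X) (j(I, X) = 4 - (-47/X + X/(-49))/8 = 4 - (-47/X + X*(-1/49))/8 = 4 - (-47/X - X/49)/8 = 4 + (X/392 + 47/(8*X)) = 4 + X/392 + 47/(8*X))
√(6 + 14)*j(58, -63) = √(6 + 14)*((1/392)*(2303 - 63*(1568 - 63))/(-63)) = √20*((1/392)*(-1/63)*(2303 - 63*1505)) = (2*√5)*((1/392)*(-1/63)*(2303 - 94815)) = (2*√5)*((1/392)*(-1/63)*(-92512)) = (2*√5)*(236/63) = 472*√5/63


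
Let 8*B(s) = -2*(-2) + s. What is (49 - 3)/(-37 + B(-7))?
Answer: -16/13 ≈ -1.2308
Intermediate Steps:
B(s) = ½ + s/8 (B(s) = (-2*(-2) + s)/8 = (4 + s)/8 = ½ + s/8)
(49 - 3)/(-37 + B(-7)) = (49 - 3)/(-37 + (½ + (⅛)*(-7))) = 46/(-37 + (½ - 7/8)) = 46/(-37 - 3/8) = 46/(-299/8) = 46*(-8/299) = -16/13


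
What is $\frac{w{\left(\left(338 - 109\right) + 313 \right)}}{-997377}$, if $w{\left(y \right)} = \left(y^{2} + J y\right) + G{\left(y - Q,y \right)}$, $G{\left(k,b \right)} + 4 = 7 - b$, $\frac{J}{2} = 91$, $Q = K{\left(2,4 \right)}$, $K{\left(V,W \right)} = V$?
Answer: $- \frac{130623}{332459} \approx -0.3929$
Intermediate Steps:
$Q = 2$
$J = 182$ ($J = 2 \cdot 91 = 182$)
$G{\left(k,b \right)} = 3 - b$ ($G{\left(k,b \right)} = -4 - \left(-7 + b\right) = 3 - b$)
$w{\left(y \right)} = 3 + y^{2} + 181 y$ ($w{\left(y \right)} = \left(y^{2} + 182 y\right) - \left(-3 + y\right) = 3 + y^{2} + 181 y$)
$\frac{w{\left(\left(338 - 109\right) + 313 \right)}}{-997377} = \frac{3 + \left(\left(338 - 109\right) + 313\right)^{2} + 181 \left(\left(338 - 109\right) + 313\right)}{-997377} = \left(3 + \left(229 + 313\right)^{2} + 181 \left(229 + 313\right)\right) \left(- \frac{1}{997377}\right) = \left(3 + 542^{2} + 181 \cdot 542\right) \left(- \frac{1}{997377}\right) = \left(3 + 293764 + 98102\right) \left(- \frac{1}{997377}\right) = 391869 \left(- \frac{1}{997377}\right) = - \frac{130623}{332459}$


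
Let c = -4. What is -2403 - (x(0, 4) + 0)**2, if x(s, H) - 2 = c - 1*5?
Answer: -2452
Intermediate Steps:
x(s, H) = -7 (x(s, H) = 2 + (-4 - 1*5) = 2 + (-4 - 5) = 2 - 9 = -7)
-2403 - (x(0, 4) + 0)**2 = -2403 - (-7 + 0)**2 = -2403 - 1*(-7)**2 = -2403 - 1*49 = -2403 - 49 = -2452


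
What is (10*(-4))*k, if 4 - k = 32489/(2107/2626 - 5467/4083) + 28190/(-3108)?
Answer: -1546988760532340/638634171 ≈ -2.4223e+6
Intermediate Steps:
k = 77349438026617/1277268342 (k = 4 - (32489/(2107/2626 - 5467/4083) + 28190/(-3108)) = 4 - (32489/(2107*(1/2626) - 5467*1/4083) + 28190*(-1/3108)) = 4 - (32489/(2107/2626 - 5467/4083) - 14095/1554) = 4 - (32489/(-5753461/10721958) - 14095/1554) = 4 - (32489*(-10721958/5753461) - 14095/1554) = 4 - (-348345693462/5753461 - 14095/1554) = 4 - 1*(-77344328953249/1277268342) = 4 + 77344328953249/1277268342 = 77349438026617/1277268342 ≈ 60559.)
(10*(-4))*k = (10*(-4))*(77349438026617/1277268342) = -40*77349438026617/1277268342 = -1546988760532340/638634171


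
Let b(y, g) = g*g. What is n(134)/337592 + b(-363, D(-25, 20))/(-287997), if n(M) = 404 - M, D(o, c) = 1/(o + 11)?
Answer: 476264489/595506084747 ≈ 0.00079976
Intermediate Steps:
D(o, c) = 1/(11 + o)
b(y, g) = g²
n(134)/337592 + b(-363, D(-25, 20))/(-287997) = (404 - 1*134)/337592 + (1/(11 - 25))²/(-287997) = (404 - 134)*(1/337592) + (1/(-14))²*(-1/287997) = 270*(1/337592) + (-1/14)²*(-1/287997) = 135/168796 + (1/196)*(-1/287997) = 135/168796 - 1/56447412 = 476264489/595506084747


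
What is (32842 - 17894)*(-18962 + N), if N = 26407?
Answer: 111287860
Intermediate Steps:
(32842 - 17894)*(-18962 + N) = (32842 - 17894)*(-18962 + 26407) = 14948*7445 = 111287860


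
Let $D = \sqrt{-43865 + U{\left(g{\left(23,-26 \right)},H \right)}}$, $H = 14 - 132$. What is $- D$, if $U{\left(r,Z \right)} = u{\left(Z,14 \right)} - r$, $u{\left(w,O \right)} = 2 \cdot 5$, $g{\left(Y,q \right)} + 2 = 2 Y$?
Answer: $- i \sqrt{43899} \approx - 209.52 i$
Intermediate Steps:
$g{\left(Y,q \right)} = -2 + 2 Y$
$u{\left(w,O \right)} = 10$
$H = -118$ ($H = 14 - 132 = -118$)
$U{\left(r,Z \right)} = 10 - r$
$D = i \sqrt{43899}$ ($D = \sqrt{-43865 + \left(10 - \left(-2 + 2 \cdot 23\right)\right)} = \sqrt{-43865 + \left(10 - \left(-2 + 46\right)\right)} = \sqrt{-43865 + \left(10 - 44\right)} = \sqrt{-43865 - 34} = \sqrt{-43899} = i \sqrt{43899} \approx 209.52 i$)
$- D = - i \sqrt{43899}$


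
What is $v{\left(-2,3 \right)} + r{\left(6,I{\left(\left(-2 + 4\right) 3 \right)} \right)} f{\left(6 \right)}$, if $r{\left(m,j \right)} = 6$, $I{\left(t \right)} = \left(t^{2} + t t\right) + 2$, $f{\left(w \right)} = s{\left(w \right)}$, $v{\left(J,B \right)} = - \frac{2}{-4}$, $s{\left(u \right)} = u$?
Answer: $\frac{73}{2} \approx 36.5$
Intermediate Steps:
$v{\left(J,B \right)} = \frac{1}{2}$ ($v{\left(J,B \right)} = \left(-2\right) \left(- \frac{1}{4}\right) = \frac{1}{2}$)
$f{\left(w \right)} = w$
$I{\left(t \right)} = 2 + 2 t^{2}$ ($I{\left(t \right)} = \left(t^{2} + t^{2}\right) + 2 = 2 t^{2} + 2 = 2 + 2 t^{2}$)
$v{\left(-2,3 \right)} + r{\left(6,I{\left(\left(-2 + 4\right) 3 \right)} \right)} f{\left(6 \right)} = \frac{1}{2} + 6 \cdot 6 = \frac{1}{2} + 36 = \frac{73}{2}$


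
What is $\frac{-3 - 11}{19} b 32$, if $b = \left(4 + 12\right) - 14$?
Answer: $- \frac{896}{19} \approx -47.158$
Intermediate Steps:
$b = 2$ ($b = 16 - 14 = 2$)
$\frac{-3 - 11}{19} b 32 = \frac{-3 - 11}{19} \cdot 2 \cdot 32 = \left(-14\right) \frac{1}{19} \cdot 2 \cdot 32 = \left(- \frac{14}{19}\right) 2 \cdot 32 = \left(- \frac{28}{19}\right) 32 = - \frac{896}{19}$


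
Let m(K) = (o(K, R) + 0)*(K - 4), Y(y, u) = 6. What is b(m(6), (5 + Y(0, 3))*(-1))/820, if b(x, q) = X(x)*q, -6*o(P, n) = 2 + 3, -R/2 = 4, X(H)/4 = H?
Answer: 11/123 ≈ 0.089431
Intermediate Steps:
X(H) = 4*H
R = -8 (R = -2*4 = -8)
o(P, n) = -⅚ (o(P, n) = -(2 + 3)/6 = -⅙*5 = -⅚)
m(K) = 10/3 - 5*K/6 (m(K) = (-⅚ + 0)*(K - 4) = -5*(-4 + K)/6 = 10/3 - 5*K/6)
b(x, q) = 4*q*x (b(x, q) = (4*x)*q = 4*q*x)
b(m(6), (5 + Y(0, 3))*(-1))/820 = (4*((5 + 6)*(-1))*(10/3 - ⅚*6))/820 = (4*(11*(-1))*(10/3 - 5))*(1/820) = (4*(-11)*(-5/3))*(1/820) = (220/3)*(1/820) = 11/123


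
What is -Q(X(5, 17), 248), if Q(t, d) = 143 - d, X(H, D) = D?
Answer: 105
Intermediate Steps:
-Q(X(5, 17), 248) = -(143 - 1*248) = -(143 - 248) = -1*(-105) = 105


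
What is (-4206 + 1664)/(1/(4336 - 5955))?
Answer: 4115498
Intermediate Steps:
(-4206 + 1664)/(1/(4336 - 5955)) = -2542/(1/(-1619)) = -2542/(-1/1619) = -2542*(-1619) = 4115498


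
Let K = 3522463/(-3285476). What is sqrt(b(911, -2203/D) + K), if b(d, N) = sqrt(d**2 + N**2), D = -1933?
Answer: sqrt(-10810566577955285183 + 5216370868132852*sqrt(3100995540578))/3175412554 ≈ 30.165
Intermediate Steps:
K = -3522463/3285476 (K = 3522463*(-1/3285476) = -3522463/3285476 ≈ -1.0721)
b(d, N) = sqrt(N**2 + d**2)
sqrt(b(911, -2203/D) + K) = sqrt(sqrt((-2203/(-1933))**2 + 911**2) - 3522463/3285476) = sqrt(sqrt((-2203*(-1/1933))**2 + 829921) - 3522463/3285476) = sqrt(sqrt((2203/1933)**2 + 829921) - 3522463/3285476) = sqrt(sqrt(4853209/3736489 + 829921) - 3522463/3285476) = sqrt(sqrt(3100995540578/3736489) - 3522463/3285476) = sqrt(sqrt(3100995540578)/1933 - 3522463/3285476) = sqrt(-3522463/3285476 + sqrt(3100995540578)/1933)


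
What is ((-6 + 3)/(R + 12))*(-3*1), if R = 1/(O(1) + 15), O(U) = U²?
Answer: 144/193 ≈ 0.74611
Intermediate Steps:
R = 1/16 (R = 1/(1² + 15) = 1/(1 + 15) = 1/16 ≈ 0.062500)
((-6 + 3)/(R + 12))*(-3*1) = ((-6 + 3)/(1/16 + 12))*(-3*1) = -3/193/16*(-3) = -3*16/193*(-3) = -48/193*(-3) = 144/193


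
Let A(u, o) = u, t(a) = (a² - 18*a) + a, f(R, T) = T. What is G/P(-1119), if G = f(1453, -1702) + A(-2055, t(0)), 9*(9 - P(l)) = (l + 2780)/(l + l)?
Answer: -75673494/182939 ≈ -413.65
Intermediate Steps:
t(a) = a² - 17*a
P(l) = 9 - (2780 + l)/(18*l) (P(l) = 9 - (l + 2780)/(9*(l + l)) = 9 - (2780 + l)/(9*(2*l)) = 9 - (2780 + l)*1/(2*l)/9 = 9 - (2780 + l)/(18*l))
G = -3757 (G = -1702 - 2055 = -3757)
G/P(-1119) = -3757*(-20142/(-2780 + 161*(-1119))) = -3757*(-20142/(-2780 - 180159)) = -3757/((1/18)*(-1/1119)*(-182939)) = -3757/182939/20142 = -3757*20142/182939 = -75673494/182939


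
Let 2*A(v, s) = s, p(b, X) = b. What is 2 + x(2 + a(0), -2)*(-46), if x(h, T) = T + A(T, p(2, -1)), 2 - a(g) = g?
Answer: 48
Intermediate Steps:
A(v, s) = s/2
a(g) = 2 - g
x(h, T) = 1 + T (x(h, T) = T + (1/2)*2 = T + 1 = 1 + T)
2 + x(2 + a(0), -2)*(-46) = 2 + (1 - 2)*(-46) = 2 - 1*(-46) = 2 + 46 = 48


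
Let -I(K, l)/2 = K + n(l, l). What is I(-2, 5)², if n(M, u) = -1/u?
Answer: 484/25 ≈ 19.360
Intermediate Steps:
I(K, l) = -2*K + 2/l (I(K, l) = -2*(K - 1/l) = -2*K + 2/l)
I(-2, 5)² = (-2*(-2) + 2/5)² = (4 + 2*(⅕))² = (4 + ⅖)² = (22/5)² = 484/25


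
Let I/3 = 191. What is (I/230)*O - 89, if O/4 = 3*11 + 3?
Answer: 31021/115 ≈ 269.75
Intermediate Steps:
I = 573 (I = 3*191 = 573)
O = 144 (O = 4*(3*11 + 3) = 4*(33 + 3) = 4*36 = 144)
(I/230)*O - 89 = (573/230)*144 - 89 = 41256/115 - 89 = 31021/115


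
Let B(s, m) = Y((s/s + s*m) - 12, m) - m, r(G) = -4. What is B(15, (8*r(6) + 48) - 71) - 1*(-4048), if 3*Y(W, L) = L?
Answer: 12254/3 ≈ 4084.7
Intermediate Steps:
Y(W, L) = L/3
B(s, m) = -2*m/3 (B(s, m) = m/3 - m = -2*m/3)
B(15, (8*r(6) + 48) - 71) - 1*(-4048) = -2*((8*(-4) + 48) - 71)/3 - 1*(-4048) = -2*((-32 + 48) - 71)/3 + 4048 = -2*(16 - 71)/3 + 4048 = -⅔*(-55) + 4048 = 110/3 + 4048 = 12254/3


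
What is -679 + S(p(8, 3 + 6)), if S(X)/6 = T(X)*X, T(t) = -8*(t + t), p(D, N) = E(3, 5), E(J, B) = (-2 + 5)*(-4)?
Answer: -14503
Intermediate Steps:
E(J, B) = -12 (E(J, B) = 3*(-4) = -12)
p(D, N) = -12
T(t) = -16*t
S(X) = -96*X² (S(X) = 6*((-16*X)*X) = 6*(-16*X²) = -96*X²)
-679 + S(p(8, 3 + 6)) = -679 - 96*(-12)² = -679 - 96*144 = -679 - 13824 = -14503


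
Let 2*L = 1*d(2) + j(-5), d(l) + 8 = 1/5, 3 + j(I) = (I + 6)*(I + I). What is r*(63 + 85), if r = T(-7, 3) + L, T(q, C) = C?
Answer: -5476/5 ≈ -1095.2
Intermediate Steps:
j(I) = -3 + 2*I*(6 + I) (j(I) = -3 + (I + 6)*(I + I) = -3 + (6 + I)*(2*I) = -3 + 2*I*(6 + I))
d(l) = -39/5 (d(l) = -8 + 1/5 = -39/5)
L = -52/5 (L = (1*(-39/5) + (-3 + 2*(-5)**2 + 12*(-5)))/2 = (-39/5 + (-3 + 2*25 - 60))/2 = (-39/5 + (-3 + 50 - 60))/2 = (-39/5 - 13)/2 = (1/2)*(-104/5) = -52/5 ≈ -10.400)
r = -37/5 (r = 3 - 52/5 = -37/5 ≈ -7.4000)
r*(63 + 85) = -37*(63 + 85)/5 = -37/5*148 = -5476/5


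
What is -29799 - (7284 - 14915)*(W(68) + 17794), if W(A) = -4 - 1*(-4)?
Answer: 135756215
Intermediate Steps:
W(A) = 0 (W(A) = -4 + 4 = 0)
-29799 - (7284 - 14915)*(W(68) + 17794) = -29799 - (7284 - 14915)*(0 + 17794) = -29799 - (-7631)*17794 = -29799 - 1*(-135786014) = -29799 + 135786014 = 135756215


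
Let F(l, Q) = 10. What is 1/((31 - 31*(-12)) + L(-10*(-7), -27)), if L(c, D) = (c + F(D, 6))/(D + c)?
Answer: 43/17409 ≈ 0.0024700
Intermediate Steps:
L(c, D) = (10 + c)/(D + c) (L(c, D) = (c + 10)/(D + c) = (10 + c)/(D + c))
1/((31 - 31*(-12)) + L(-10*(-7), -27)) = 1/((31 - 31*(-12)) + (10 - 10*(-7))/(-27 - 10*(-7))) = 1/((31 + 372) + (10 + 70)/(-27 + 70)) = 1/(403 + 80/43) = 1/(17409/43) = 43/17409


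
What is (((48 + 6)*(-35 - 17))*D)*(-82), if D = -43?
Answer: -9901008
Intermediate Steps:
(((48 + 6)*(-35 - 17))*D)*(-82) = (((48 + 6)*(-35 - 17))*(-43))*(-82) = ((54*(-52))*(-43))*(-82) = -2808*(-43)*(-82) = 120744*(-82) = -9901008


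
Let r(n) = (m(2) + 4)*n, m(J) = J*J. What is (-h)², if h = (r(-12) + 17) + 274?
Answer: 38025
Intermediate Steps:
m(J) = J²
r(n) = 8*n (r(n) = (2² + 4)*n = (4 + 4)*n = 8*n)
h = 195 (h = (8*(-12) + 17) + 274 = (-96 + 17) + 274 = -79 + 274 = 195)
(-h)² = (-1*195)² = (-195)² = 38025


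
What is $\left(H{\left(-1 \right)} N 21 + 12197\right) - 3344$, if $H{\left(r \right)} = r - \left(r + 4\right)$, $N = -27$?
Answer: $11121$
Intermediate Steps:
$H{\left(r \right)} = -4$ ($H{\left(r \right)} = r - \left(4 + r\right) = -4$)
$\left(H{\left(-1 \right)} N 21 + 12197\right) - 3344 = \left(\left(-4\right) \left(-27\right) 21 + 12197\right) - 3344 = \left(108 \cdot 21 + 12197\right) - 3344 = \left(2268 + 12197\right) - 3344 = 14465 - 3344 = 11121$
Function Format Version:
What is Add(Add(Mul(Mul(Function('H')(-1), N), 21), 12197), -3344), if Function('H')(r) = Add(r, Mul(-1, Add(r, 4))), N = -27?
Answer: 11121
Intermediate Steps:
Function('H')(r) = -4 (Function('H')(r) = Add(r, Mul(-1, Add(4, r))) = Add(r, Add(-4, Mul(-1, r))) = -4)
Add(Add(Mul(Mul(Function('H')(-1), N), 21), 12197), -3344) = Add(Add(Mul(Mul(-4, -27), 21), 12197), -3344) = Add(Add(Mul(108, 21), 12197), -3344) = Add(Add(2268, 12197), -3344) = Add(14465, -3344) = 11121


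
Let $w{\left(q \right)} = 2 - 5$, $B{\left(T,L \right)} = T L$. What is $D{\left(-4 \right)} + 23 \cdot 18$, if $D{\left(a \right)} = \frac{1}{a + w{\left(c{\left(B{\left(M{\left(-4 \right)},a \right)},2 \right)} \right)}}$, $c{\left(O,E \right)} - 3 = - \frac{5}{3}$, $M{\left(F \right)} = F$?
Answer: $\frac{2897}{7} \approx 413.86$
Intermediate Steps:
$B{\left(T,L \right)} = L T$
$c{\left(O,E \right)} = \frac{4}{3}$ ($c{\left(O,E \right)} = 3 - \frac{5}{3} = \frac{4}{3}$)
$w{\left(q \right)} = -3$
$D{\left(a \right)} = \frac{1}{-3 + a}$ ($D{\left(a \right)} = \frac{1}{a - 3} = \frac{1}{-3 + a}$)
$D{\left(-4 \right)} + 23 \cdot 18 = \frac{1}{-3 - 4} + 23 \cdot 18 = \frac{1}{-7} + 414 = - \frac{1}{7} + 414 = \frac{2897}{7}$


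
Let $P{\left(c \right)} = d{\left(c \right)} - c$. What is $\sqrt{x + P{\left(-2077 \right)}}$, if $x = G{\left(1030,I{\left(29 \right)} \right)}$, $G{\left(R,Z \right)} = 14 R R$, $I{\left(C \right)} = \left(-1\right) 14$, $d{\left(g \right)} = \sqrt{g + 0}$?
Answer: $\sqrt{14854677 + i \sqrt{2077}} \approx 3854.2 + 0.006 i$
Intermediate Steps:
$d{\left(g \right)} = \sqrt{g}$
$I{\left(C \right)} = -14$
$G{\left(R,Z \right)} = 14 R^{2}$
$x = 14852600$ ($x = 14 \cdot 1030^{2} = 14 \cdot 1060900 = 14852600$)
$P{\left(c \right)} = \sqrt{c} - c$
$\sqrt{x + P{\left(-2077 \right)}} = \sqrt{14852600 + \left(\sqrt{-2077} - -2077\right)} = \sqrt{14852600 + \left(i \sqrt{2077} + 2077\right)} = \sqrt{14852600 + \left(2077 + i \sqrt{2077}\right)} = \sqrt{14854677 + i \sqrt{2077}}$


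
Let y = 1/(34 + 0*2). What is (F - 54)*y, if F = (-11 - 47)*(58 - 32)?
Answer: -781/17 ≈ -45.941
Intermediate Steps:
F = -1508 (F = -58*26 = -1508)
y = 1/34 (y = 1/(34 + 0) = 1/34 ≈ 0.029412)
(F - 54)*y = (-1508 - 54)*(1/34) = -1562*1/34 = -781/17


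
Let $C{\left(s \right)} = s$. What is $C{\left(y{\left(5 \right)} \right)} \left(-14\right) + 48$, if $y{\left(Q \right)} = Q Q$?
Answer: $-302$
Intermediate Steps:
$y{\left(Q \right)} = Q^{2}$
$C{\left(y{\left(5 \right)} \right)} \left(-14\right) + 48 = 5^{2} \left(-14\right) + 48 = 25 \left(-14\right) + 48 = -350 + 48 = -302$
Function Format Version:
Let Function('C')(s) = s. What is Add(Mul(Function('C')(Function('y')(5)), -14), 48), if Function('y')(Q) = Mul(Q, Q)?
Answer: -302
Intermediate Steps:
Function('y')(Q) = Pow(Q, 2)
Add(Mul(Function('C')(Function('y')(5)), -14), 48) = Add(Mul(Pow(5, 2), -14), 48) = Add(Mul(25, -14), 48) = Add(-350, 48) = -302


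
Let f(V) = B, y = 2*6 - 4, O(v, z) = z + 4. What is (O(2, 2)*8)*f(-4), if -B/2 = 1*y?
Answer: -768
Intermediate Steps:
O(v, z) = 4 + z
y = 8 (y = 12 - 4 = 8)
B = -16 (B = -2*8 = -16)
f(V) = -16
(O(2, 2)*8)*f(-4) = ((4 + 2)*8)*(-16) = (6*8)*(-16) = 48*(-16) = -768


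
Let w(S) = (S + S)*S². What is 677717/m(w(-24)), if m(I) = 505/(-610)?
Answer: -82681474/101 ≈ -8.1863e+5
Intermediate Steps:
w(S) = 2*S³ (w(S) = (2*S)*S² = 2*S³)
m(I) = -101/122 (m(I) = 505*(-1/610) = -101/122)
677717/m(w(-24)) = 677717/(-101/122) = 677717*(-122/101) = -82681474/101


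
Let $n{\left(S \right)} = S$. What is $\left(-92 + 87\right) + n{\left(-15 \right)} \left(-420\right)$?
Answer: $6295$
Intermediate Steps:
$\left(-92 + 87\right) + n{\left(-15 \right)} \left(-420\right) = \left(-92 + 87\right) - -6300 = -5 + 6300 = 6295$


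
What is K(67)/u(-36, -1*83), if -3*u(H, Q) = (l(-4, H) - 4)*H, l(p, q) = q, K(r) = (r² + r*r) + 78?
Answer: -283/15 ≈ -18.867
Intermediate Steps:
K(r) = 78 + 2*r² (K(r) = (r² + r²) + 78 = 2*r² + 78 = 78 + 2*r²)
u(H, Q) = -H*(-4 + H)/3 (u(H, Q) = -(H - 4)*H/3 = -(-4 + H)*H/3 = -H*(-4 + H)/3)
K(67)/u(-36, -1*83) = (78 + 2*67²)/(((⅓)*(-36)*(4 - 1*(-36)))) = (78 + 2*4489)/(((⅓)*(-36)*(4 + 36))) = (78 + 8978)/(((⅓)*(-36)*40)) = 9056/(-480) = 9056*(-1/480) = -283/15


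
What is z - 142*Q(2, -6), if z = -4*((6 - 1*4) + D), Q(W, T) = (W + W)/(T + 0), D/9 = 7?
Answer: -496/3 ≈ -165.33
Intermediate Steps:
D = 63 (D = 9*7 = 63)
Q(W, T) = 2*W/T (Q(W, T) = (2*W)/T = 2*W/T)
z = -260 (z = -4*((6 - 1*4) + 63) = -4*((6 - 4) + 63) = -4*(2 + 63) = -4*65 = -260)
z - 142*Q(2, -6) = -260 - 284*2/(-6) = -260 - 284*2*(-1)/6 = -260 - 142*(-⅔) = -260 + 284/3 = -496/3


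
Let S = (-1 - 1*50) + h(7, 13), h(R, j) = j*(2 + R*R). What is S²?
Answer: 374544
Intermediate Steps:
h(R, j) = j*(2 + R²)
S = 612 (S = (-1 - 1*50) + 13*(2 + 7²) = (-1 - 50) + 13*(2 + 49) = -51 + 13*51 = -51 + 663 = 612)
S² = 612² = 374544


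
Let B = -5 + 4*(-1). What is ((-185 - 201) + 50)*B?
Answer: 3024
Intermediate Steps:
B = -9 (B = -5 - 4 = -9)
((-185 - 201) + 50)*B = ((-185 - 201) + 50)*(-9) = (-386 + 50)*(-9) = -336*(-9) = 3024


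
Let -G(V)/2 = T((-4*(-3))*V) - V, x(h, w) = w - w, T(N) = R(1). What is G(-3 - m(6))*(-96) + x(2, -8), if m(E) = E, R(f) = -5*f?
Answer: 768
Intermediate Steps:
T(N) = -5 (T(N) = -5*1 = -5)
x(h, w) = 0
G(V) = 10 + 2*V (G(V) = -2*(-5 - V) = 10 + 2*V)
G(-3 - m(6))*(-96) + x(2, -8) = (10 + 2*(-3 - 1*6))*(-96) + 0 = (10 + 2*(-3 - 6))*(-96) + 0 = (10 + 2*(-9))*(-96) + 0 = (10 - 18)*(-96) + 0 = -8*(-96) + 0 = 768 + 0 = 768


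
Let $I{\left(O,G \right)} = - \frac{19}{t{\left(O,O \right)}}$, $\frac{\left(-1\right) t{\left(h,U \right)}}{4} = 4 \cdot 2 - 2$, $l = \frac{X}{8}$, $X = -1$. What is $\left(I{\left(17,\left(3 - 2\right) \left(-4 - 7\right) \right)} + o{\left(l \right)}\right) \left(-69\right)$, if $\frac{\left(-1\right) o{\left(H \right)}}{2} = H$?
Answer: $- \frac{575}{8} \approx -71.875$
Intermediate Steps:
$l = - \frac{1}{8} \approx -0.125$
$t{\left(h,U \right)} = -24$ ($t{\left(h,U \right)} = - 4 \left(4 \cdot 2 - 2\right) = - 4 \left(8 - 2\right) = \left(-4\right) 6 = -24$)
$o{\left(H \right)} = - 2 H$
$I{\left(O,G \right)} = \frac{19}{24}$ ($I{\left(O,G \right)} = - \frac{19}{-24} = \left(-19\right) \left(- \frac{1}{24}\right) = \frac{19}{24}$)
$\left(I{\left(17,\left(3 - 2\right) \left(-4 - 7\right) \right)} + o{\left(l \right)}\right) \left(-69\right) = \left(\frac{19}{24} - - \frac{1}{4}\right) \left(-69\right) = \left(\frac{19}{24} + \frac{1}{4}\right) \left(-69\right) = \frac{25}{24} \left(-69\right) = - \frac{575}{8}$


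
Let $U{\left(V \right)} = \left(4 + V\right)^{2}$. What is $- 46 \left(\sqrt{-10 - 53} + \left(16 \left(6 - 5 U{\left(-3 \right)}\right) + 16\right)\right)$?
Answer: $-1472 - 138 i \sqrt{7} \approx -1472.0 - 365.11 i$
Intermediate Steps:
$- 46 \left(\sqrt{-10 - 53} + \left(16 \left(6 - 5 U{\left(-3 \right)}\right) + 16\right)\right) = - 46 \left(\sqrt{-10 - 53} + \left(16 \left(6 - 5 \left(4 - 3\right)^{2}\right) + 16\right)\right) = - 46 \left(\sqrt{-63} + \left(16 \left(6 - 5 \cdot 1^{2}\right) + 16\right)\right) = - 46 \left(3 i \sqrt{7} + \left(16 \left(6 - 5\right) + 16\right)\right) = - 46 \left(3 i \sqrt{7} + \left(16 \cdot 1 + 16\right)\right) = - 46 \left(3 i \sqrt{7} + \left(16 + 16\right)\right) = - 46 \left(3 i \sqrt{7} + 32\right) = - 46 \left(32 + 3 i \sqrt{7}\right) = -1472 - 138 i \sqrt{7}$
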